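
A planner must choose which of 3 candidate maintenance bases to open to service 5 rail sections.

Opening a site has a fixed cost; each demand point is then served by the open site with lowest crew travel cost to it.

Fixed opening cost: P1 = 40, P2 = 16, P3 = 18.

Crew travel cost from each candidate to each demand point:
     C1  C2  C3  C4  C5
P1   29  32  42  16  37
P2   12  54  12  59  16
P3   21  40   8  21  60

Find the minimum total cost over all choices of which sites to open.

Open {P2, P3}: assign each demand point to its cheapest open site.
  C1→P2 12, C2→P3 40, C3→P3 8, C4→P3 21, C5→P2 16
  crew travel cost 97, fixed 34 → total 131.
Compare {P1, P2}: crew travel cost 88 + fixed 56 = 144.
Compare {P1, P2, P3}: crew travel cost 84 + fixed 74 = 158.
Compare {P3}: crew travel cost 150 + fixed 18 = 168.
All other subsets cost ≥ 144. Minimum total cost: 131.

131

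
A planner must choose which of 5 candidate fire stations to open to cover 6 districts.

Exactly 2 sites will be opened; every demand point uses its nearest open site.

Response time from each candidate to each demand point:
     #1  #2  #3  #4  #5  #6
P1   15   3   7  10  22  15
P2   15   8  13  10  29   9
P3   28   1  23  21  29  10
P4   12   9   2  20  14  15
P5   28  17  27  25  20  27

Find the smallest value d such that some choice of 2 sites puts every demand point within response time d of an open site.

Open {P2, P4}.
  Farthest demand point is #5 at response time 14 (to P4); all others are ≤ 14.
With {P1, P4} the worst case is 15.
With {P1, P5} the worst case is 20.
No size-2 selection achieves below 14.

14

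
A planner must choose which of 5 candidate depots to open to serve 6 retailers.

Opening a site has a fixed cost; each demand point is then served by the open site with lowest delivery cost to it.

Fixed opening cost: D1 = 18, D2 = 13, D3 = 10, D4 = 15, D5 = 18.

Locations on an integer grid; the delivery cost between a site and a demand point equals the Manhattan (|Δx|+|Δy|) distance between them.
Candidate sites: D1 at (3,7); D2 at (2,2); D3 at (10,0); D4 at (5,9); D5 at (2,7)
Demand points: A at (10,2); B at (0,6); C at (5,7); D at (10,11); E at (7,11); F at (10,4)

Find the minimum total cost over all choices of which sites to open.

52

Open {D3, D4}: assign each demand point to its cheapest open site.
  A→D3 2, B→D4 8, C→D4 2, D→D4 7, E→D4 4, F→D3 4
  delivery cost 27, fixed 25 → total 52.
Compare {D4}: delivery cost 43 + fixed 15 = 58.
Compare {D1, D3}: delivery cost 31 + fixed 28 = 59.
Compare {D3, D5}: delivery cost 32 + fixed 28 = 60.
All other subsets cost ≥ 58. Minimum total cost: 52.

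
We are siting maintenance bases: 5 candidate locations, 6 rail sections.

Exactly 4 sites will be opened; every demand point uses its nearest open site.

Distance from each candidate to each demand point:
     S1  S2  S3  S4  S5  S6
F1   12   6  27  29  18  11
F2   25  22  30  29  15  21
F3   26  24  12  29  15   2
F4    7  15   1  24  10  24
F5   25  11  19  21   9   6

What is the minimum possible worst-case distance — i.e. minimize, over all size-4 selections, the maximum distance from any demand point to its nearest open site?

21

Open {F1, F2, F3, F5}.
  Farthest demand point is S4 at distance 21 (to F5); all others are ≤ 21.
With {F1, F2, F4, F5} the worst case is 21.
With {F1, F3, F4, F5} the worst case is 21.
No size-4 selection achieves below 21.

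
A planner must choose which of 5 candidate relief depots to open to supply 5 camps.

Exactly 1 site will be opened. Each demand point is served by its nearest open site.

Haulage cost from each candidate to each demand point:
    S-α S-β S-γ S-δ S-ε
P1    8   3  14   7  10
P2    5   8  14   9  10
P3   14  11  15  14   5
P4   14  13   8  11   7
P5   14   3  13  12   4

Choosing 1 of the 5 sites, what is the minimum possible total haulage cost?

42

Open {P1}.
  S-α→P1 8, S-β→P1 3, S-γ→P1 14, S-δ→P1 7, S-ε→P1 10  ⇒ total 42.
Compare {P2}: total 46.
Compare {P5}: total 46.
No size-1 selection does better; minimum is 42.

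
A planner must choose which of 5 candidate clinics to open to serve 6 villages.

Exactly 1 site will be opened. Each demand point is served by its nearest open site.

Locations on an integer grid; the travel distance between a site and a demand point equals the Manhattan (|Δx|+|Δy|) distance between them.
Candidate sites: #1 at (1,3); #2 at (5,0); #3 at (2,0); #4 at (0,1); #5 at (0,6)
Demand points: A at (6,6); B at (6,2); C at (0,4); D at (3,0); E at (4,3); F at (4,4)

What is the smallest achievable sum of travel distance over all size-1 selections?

Open {#1}.
  A→#1 8, B→#1 6, C→#1 2, D→#1 5, E→#1 3, F→#1 4  ⇒ total 28.
Compare {#2}: total 30.
Compare {#3}: total 34.
No size-1 selection does better; minimum is 28.

28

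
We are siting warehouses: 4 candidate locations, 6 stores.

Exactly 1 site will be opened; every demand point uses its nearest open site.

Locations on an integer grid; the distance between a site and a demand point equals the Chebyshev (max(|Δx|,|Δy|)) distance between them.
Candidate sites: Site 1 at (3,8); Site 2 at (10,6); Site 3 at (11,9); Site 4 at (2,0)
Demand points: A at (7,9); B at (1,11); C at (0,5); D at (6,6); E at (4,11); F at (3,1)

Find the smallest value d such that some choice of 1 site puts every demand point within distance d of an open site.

Open {Site 1}.
  Farthest demand point is F at distance 7 (to Site 1); all others are ≤ 7.
With {Site 2} the worst case is 10.
With {Site 3} the worst case is 11.
No size-1 selection achieves below 7.

7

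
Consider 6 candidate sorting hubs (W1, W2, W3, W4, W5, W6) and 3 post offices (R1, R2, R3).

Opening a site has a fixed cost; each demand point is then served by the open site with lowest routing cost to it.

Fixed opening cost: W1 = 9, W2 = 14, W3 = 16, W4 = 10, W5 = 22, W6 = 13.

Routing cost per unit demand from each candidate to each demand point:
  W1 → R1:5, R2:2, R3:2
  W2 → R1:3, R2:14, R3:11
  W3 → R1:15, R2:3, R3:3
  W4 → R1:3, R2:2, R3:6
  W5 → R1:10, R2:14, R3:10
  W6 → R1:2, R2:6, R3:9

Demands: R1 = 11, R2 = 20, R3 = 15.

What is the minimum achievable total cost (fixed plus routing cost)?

114

Open {W1, W6}: assign each demand point to its cheapest open site.
  R1→W6 11×2=22, R2→W1 20×2=40, R3→W1 15×2=30
  routing cost 92, fixed 22 → total 114.
Compare {W1, W4}: routing cost 103 + fixed 19 = 122.
Compare {W1, W4, W6}: routing cost 92 + fixed 32 = 124.
Compare {W1, W2}: routing cost 103 + fixed 23 = 126.
All other subsets cost ≥ 122. Minimum total cost: 114.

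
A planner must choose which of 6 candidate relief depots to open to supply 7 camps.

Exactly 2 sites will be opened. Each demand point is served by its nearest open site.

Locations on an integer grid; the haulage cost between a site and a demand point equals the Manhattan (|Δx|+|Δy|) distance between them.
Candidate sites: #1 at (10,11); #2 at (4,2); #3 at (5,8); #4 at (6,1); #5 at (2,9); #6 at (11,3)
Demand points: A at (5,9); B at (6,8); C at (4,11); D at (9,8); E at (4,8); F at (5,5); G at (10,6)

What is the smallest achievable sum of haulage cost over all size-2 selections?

Open {#3, #6}.
  A→#3 1, B→#3 1, C→#3 4, D→#3 4, E→#3 1, F→#3 3, G→#6 4  ⇒ total 18.
Compare {#1, #3}: total 19.
Compare {#2, #3}: total 21.
No size-2 selection does better; minimum is 18.

18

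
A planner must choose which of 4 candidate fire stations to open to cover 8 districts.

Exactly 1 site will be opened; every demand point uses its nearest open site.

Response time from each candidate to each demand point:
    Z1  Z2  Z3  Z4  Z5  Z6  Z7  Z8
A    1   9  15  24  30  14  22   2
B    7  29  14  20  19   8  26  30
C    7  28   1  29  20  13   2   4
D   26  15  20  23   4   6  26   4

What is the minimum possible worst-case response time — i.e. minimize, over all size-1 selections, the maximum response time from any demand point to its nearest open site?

26

Open {D}.
  Farthest demand point is Z1 at response time 26 (to D); all others are ≤ 26.
With {C} the worst case is 29.
With {A} the worst case is 30.
No size-1 selection achieves below 26.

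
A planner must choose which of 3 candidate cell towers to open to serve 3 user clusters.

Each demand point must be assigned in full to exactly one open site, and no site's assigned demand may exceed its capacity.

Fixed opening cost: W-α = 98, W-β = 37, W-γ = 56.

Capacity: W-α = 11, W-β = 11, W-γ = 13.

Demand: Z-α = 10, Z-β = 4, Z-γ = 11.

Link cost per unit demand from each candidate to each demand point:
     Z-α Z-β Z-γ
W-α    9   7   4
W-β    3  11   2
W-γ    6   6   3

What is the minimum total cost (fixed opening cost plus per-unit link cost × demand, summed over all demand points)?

282

Open {W-α, W-β, W-γ}; cheapest assignment that respects the capacities:
  W-α (cap 11, load 4): Z-β — cost 4×7 = 28
  W-β (cap 11, load 10): Z-α — cost 10×3 = 30
  W-γ (cap 13, load 11): Z-γ — cost 11×3 = 33
  Shipping 91, fixed 191 → total 282.
  Any other capacity-feasible assignment to {W-α, W-β, W-γ} ships for at least 91.
Total demand is 25 and no other set of sites has combined capacity ≥ 25, so {W-α, W-β, W-γ} is the only feasible choice of open sites. Minimum: 282.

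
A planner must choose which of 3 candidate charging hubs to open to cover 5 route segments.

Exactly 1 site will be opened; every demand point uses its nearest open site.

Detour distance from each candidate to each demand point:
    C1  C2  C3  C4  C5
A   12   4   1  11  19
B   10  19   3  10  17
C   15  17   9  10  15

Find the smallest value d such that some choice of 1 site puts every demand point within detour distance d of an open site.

17

Open {C}.
  Farthest demand point is C2 at detour distance 17 (to C); all others are ≤ 17.
With {A} the worst case is 19.
With {B} the worst case is 19.
No size-1 selection achieves below 17.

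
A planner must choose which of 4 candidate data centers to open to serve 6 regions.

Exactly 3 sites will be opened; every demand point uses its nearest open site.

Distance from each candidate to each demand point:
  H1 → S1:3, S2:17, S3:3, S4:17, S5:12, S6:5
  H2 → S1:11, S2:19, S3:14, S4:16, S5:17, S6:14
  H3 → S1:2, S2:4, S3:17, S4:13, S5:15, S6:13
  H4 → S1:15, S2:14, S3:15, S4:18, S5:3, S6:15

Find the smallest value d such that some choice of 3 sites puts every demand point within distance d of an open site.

Open {H1, H2, H3}.
  Farthest demand point is S4 at distance 13 (to H3); all others are ≤ 13.
With {H1, H3, H4} the worst case is 13.
With {H2, H3, H4} the worst case is 14.
No size-3 selection achieves below 13.

13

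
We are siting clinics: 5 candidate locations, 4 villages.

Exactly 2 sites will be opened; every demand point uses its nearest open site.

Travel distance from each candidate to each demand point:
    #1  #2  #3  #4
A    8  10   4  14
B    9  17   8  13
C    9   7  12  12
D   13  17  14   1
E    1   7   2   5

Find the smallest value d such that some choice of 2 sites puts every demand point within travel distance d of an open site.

7

Open {A, E}.
  Farthest demand point is #2 at travel distance 7 (to E); all others are ≤ 7.
With {B, E} the worst case is 7.
With {C, E} the worst case is 7.
No size-2 selection achieves below 7.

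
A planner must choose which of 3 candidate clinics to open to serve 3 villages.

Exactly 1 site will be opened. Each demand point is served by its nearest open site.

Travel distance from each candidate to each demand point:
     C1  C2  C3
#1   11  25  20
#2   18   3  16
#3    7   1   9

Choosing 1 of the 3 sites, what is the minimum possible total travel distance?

Open {#3}.
  C1→#3 7, C2→#3 1, C3→#3 9  ⇒ total 17.
Compare {#2}: total 37.
Compare {#1}: total 56.

17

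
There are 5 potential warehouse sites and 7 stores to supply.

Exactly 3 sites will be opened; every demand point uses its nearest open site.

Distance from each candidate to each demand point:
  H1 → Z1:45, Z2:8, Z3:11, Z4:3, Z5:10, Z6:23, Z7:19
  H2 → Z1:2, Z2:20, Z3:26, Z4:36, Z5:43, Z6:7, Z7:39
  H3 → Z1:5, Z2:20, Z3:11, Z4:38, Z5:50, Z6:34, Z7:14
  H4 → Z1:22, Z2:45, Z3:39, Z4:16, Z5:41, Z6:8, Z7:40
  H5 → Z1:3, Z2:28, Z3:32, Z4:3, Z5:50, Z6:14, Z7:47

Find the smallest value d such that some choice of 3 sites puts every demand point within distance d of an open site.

14

Open {H1, H2, H3}.
  Farthest demand point is Z7 at distance 14 (to H3); all others are ≤ 14.
With {H1, H3, H4} the worst case is 14.
With {H1, H3, H5} the worst case is 14.
No size-3 selection achieves below 14.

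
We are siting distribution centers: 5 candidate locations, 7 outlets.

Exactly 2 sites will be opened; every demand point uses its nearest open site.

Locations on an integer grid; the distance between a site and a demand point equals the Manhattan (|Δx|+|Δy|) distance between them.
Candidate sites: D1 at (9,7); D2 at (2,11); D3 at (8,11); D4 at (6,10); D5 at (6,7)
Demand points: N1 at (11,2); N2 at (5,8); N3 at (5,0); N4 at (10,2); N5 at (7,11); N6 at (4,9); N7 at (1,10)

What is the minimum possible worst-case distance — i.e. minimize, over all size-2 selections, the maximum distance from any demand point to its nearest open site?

8

Open {D1, D5}.
  Farthest demand point is N3 at distance 8 (to D5); all others are ≤ 8.
With {D2, D5} the worst case is 10.
With {D3, D5} the worst case is 10.
No size-2 selection achieves below 8.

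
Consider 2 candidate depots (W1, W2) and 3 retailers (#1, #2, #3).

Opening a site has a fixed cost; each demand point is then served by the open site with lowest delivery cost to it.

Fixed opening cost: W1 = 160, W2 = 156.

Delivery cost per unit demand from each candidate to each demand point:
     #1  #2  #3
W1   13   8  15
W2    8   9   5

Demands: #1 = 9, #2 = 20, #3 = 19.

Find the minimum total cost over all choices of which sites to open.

Open {W2}: assign each demand point to its cheapest open site.
  #1→W2 9×8=72, #2→W2 20×9=180, #3→W2 19×5=95
  delivery cost 347, fixed 156 → total 503.
Compare {W1, W2}: delivery cost 327 + fixed 316 = 643.
Compare {W1}: delivery cost 562 + fixed 160 = 722.

503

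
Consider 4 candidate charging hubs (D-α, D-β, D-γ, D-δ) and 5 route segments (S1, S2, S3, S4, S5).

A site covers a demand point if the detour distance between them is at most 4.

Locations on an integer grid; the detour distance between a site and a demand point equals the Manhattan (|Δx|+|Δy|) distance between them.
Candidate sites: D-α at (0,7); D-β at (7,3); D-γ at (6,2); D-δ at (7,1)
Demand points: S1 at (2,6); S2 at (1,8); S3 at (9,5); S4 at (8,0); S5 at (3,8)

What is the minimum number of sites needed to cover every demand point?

2

Coverage sets (demand points within 4 of each site):
  D-α: {S1, S2, S5}
  D-β: {S3, S4}
  D-γ: {S4}
  D-δ: {S4}
No single site covers all 5 demand points.
But {D-α, D-β} covers everything, so the minimum is 2.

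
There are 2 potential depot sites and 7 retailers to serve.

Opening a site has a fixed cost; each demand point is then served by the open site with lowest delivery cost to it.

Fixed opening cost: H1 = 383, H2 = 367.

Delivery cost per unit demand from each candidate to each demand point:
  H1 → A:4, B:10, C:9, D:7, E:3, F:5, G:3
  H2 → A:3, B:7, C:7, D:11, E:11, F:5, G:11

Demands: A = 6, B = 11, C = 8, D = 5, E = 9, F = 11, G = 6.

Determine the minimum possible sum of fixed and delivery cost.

Open {H1}: assign each demand point to its cheapest open site.
  A→H1 6×4=24, B→H1 11×10=110, C→H1 8×9=72, D→H1 5×7=35, E→H1 9×3=27, F→H1 11×5=55, G→H1 6×3=18
  delivery cost 341, fixed 383 → total 724.
Compare {H2}: delivery cost 426 + fixed 367 = 793.
Compare {H1, H2}: delivery cost 286 + fixed 750 = 1036.

724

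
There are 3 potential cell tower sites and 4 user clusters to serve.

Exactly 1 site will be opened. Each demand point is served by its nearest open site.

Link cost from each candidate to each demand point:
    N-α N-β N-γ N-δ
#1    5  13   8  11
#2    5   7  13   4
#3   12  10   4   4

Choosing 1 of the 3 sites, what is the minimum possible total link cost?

Open {#2}.
  N-α→#2 5, N-β→#2 7, N-γ→#2 13, N-δ→#2 4  ⇒ total 29.
Compare {#3}: total 30.
Compare {#1}: total 37.

29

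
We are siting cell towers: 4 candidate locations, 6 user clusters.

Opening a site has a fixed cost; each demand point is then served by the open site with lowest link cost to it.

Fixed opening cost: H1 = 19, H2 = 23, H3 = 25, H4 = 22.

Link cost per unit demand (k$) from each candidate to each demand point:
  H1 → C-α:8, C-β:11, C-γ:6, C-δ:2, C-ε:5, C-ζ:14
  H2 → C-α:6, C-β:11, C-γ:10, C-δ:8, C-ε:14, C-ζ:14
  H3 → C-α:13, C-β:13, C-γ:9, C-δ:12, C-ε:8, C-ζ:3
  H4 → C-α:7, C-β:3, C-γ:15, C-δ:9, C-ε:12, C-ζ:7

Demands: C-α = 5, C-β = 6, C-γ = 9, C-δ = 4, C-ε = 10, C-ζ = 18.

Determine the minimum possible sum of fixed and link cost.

285

Open {H1, H3, H4}: assign each demand point to its cheapest open site.
  C-α→H4 5×7=35, C-β→H4 6×3=18, C-γ→H1 9×6=54, C-δ→H1 4×2=8, C-ε→H1 10×5=50, C-ζ→H3 18×3=54
  link cost 219, fixed 66 → total 285.
Compare {H1, H2, H3, H4}: link cost 214 + fixed 89 = 303.
Compare {H1, H3}: link cost 272 + fixed 44 = 316.
Compare {H1, H2, H3}: link cost 262 + fixed 67 = 329.
All other subsets cost ≥ 303. Minimum total cost: 285.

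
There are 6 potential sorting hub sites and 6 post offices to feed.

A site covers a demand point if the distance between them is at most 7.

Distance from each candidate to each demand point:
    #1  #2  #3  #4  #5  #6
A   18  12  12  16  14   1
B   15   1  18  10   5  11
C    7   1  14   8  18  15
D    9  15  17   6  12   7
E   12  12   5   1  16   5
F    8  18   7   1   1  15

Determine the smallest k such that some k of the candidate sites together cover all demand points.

Coverage sets (demand points within 7 of each site):
  A: {#6}
  B: {#2, #5}
  C: {#1, #2}
  D: {#4, #6}
  E: {#3, #4, #6}
  F: {#3, #4, #5}
No 2 sites suffice: every size-2 union leaves at least one demand point uncovered.
But {A, C, F} covers everything, so the minimum is 3.

3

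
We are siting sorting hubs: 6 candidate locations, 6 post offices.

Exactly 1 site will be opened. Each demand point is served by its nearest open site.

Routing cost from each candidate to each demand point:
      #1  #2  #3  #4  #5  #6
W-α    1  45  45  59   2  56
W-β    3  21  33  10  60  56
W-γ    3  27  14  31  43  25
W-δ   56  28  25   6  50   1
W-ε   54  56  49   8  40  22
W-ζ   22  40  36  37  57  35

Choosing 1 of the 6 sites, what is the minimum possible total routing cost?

143

Open {W-γ}.
  #1→W-γ 3, #2→W-γ 27, #3→W-γ 14, #4→W-γ 31, #5→W-γ 43, #6→W-γ 25  ⇒ total 143.
Compare {W-δ}: total 166.
Compare {W-β}: total 183.
No size-1 selection does better; minimum is 143.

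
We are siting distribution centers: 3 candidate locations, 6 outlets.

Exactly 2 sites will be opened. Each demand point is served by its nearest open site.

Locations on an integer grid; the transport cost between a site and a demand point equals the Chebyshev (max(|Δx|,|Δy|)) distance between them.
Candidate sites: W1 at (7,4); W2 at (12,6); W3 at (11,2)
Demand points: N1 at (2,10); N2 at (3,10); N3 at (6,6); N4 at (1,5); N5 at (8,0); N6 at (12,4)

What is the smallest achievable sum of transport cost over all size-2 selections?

25

Open {W1, W3}.
  N1→W1 6, N2→W1 6, N3→W1 2, N4→W1 6, N5→W3 3, N6→W3 2  ⇒ total 25.
Compare {W1, W2}: total 26.
Compare {W2, W3}: total 37.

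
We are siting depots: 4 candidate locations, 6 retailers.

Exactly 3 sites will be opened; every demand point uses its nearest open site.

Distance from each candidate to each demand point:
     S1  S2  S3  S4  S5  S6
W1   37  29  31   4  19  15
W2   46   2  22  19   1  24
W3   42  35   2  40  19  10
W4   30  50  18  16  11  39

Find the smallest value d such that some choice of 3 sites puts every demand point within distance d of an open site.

Open {W1, W2, W4}.
  Farthest demand point is S1 at distance 30 (to W4); all others are ≤ 30.
With {W1, W3, W4} the worst case is 30.
With {W2, W3, W4} the worst case is 30.
No size-3 selection achieves below 30.

30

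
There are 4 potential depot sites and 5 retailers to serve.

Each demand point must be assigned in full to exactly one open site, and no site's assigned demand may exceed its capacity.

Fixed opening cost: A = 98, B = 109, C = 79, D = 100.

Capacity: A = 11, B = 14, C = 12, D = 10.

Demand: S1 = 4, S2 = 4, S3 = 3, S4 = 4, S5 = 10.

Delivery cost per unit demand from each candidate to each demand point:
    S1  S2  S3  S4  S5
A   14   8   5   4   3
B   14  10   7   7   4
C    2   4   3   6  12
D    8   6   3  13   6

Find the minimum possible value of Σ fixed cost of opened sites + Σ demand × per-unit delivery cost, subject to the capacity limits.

Open {B, C}; cheapest assignment that respects the capacities:
  B (cap 14, load 14): S4, S5 — cost 4×7 + 10×4 = 68
  C (cap 12, load 11): S1, S2, S3 — cost 4×2 + 4×4 + 3×3 = 33
  Shipping 101, fixed 188 → total 289.
  Any other capacity-feasible assignment to {B, C} ships for at least 101.
Compare {A, C, D}: its best feasible assignment gives total 364.
Compare {A, B}: its best feasible assignment gives total 366.
Every other set of open sites that can feasibly serve all demand totals ≥ 364 even under its best assignment. Minimum: 289.

289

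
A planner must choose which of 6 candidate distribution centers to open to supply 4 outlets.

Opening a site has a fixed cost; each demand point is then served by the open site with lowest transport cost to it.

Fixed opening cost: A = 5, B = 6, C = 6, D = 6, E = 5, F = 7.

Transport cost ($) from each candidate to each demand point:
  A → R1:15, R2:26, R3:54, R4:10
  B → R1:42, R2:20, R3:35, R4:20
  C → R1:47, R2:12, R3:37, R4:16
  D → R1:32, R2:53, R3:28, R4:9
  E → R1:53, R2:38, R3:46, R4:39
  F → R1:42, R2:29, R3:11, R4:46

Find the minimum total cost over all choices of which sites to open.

Open {A, C, F}: assign each demand point to its cheapest open site.
  R1→A 15, R2→C 12, R3→F 11, R4→A 10
  transport cost 48, fixed 18 → total 66.
Compare {A, C, D, F}: transport cost 47 + fixed 24 = 71.
Compare {A, C, E, F}: transport cost 48 + fixed 23 = 71.
Compare {A, B, C, F}: transport cost 48 + fixed 24 = 72.
All other subsets cost ≥ 71. Minimum total cost: 66.

66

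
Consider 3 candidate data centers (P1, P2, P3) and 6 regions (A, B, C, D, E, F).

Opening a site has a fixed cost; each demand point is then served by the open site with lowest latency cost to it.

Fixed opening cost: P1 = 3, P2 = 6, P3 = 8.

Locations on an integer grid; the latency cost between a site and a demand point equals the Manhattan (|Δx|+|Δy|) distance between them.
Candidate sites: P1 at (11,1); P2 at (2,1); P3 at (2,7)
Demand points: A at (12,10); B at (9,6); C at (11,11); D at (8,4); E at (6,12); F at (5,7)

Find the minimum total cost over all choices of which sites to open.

56

Open {P1, P3}: assign each demand point to its cheapest open site.
  A→P1 10, B→P1 7, C→P1 10, D→P1 6, E→P3 9, F→P3 3
  latency cost 45, fixed 11 → total 56.
Compare {P1, P2, P3}: latency cost 45 + fixed 17 = 62.
Compare {P3}: latency cost 55 + fixed 8 = 63.
Compare {P1}: latency cost 61 + fixed 3 = 64.
All other subsets cost ≥ 62. Minimum total cost: 56.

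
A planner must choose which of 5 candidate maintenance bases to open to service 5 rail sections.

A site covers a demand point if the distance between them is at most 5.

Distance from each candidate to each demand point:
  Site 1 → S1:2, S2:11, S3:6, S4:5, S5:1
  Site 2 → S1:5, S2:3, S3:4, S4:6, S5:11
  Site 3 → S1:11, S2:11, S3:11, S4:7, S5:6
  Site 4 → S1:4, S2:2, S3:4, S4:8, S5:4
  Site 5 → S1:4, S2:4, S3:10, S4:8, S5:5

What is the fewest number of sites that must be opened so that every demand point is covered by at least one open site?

Coverage sets (demand points within 5 of each site):
  Site 1: {S1, S4, S5}
  Site 2: {S1, S2, S3}
  Site 3: {}
  Site 4: {S1, S2, S3, S5}
  Site 5: {S1, S2, S5}
No single site covers all 5 demand points.
But {Site 1, Site 2} covers everything, so the minimum is 2.

2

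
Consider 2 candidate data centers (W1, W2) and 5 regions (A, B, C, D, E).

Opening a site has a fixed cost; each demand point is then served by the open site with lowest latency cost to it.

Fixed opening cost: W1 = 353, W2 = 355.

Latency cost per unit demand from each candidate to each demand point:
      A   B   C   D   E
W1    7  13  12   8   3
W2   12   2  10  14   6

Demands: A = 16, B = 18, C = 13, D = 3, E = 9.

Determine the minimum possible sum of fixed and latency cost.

809

Open {W2}: assign each demand point to its cheapest open site.
  A→W2 16×12=192, B→W2 18×2=36, C→W2 13×10=130, D→W2 3×14=42, E→W2 9×6=54
  latency cost 454, fixed 355 → total 809.
Compare {W1}: latency cost 553 + fixed 353 = 906.
Compare {W1, W2}: latency cost 329 + fixed 708 = 1037.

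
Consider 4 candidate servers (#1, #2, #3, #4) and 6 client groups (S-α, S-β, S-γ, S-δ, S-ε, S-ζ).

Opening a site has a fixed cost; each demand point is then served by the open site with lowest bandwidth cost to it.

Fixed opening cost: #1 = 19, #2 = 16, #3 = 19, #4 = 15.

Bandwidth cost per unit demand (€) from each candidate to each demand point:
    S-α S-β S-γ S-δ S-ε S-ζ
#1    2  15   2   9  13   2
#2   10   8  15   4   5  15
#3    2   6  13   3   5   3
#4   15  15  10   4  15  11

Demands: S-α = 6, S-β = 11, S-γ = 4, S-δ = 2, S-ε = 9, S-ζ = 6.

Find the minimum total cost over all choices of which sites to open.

187

Open {#1, #3}: assign each demand point to its cheapest open site.
  S-α→#1 6×2=12, S-β→#3 11×6=66, S-γ→#1 4×2=8, S-δ→#3 2×3=6, S-ε→#3 9×5=45, S-ζ→#1 6×2=12
  bandwidth cost 149, fixed 38 → total 187.
Compare {#1, #3, #4}: bandwidth cost 149 + fixed 53 = 202.
Compare {#1, #2, #3}: bandwidth cost 149 + fixed 54 = 203.
Compare {#1, #2}: bandwidth cost 173 + fixed 35 = 208.
All other subsets cost ≥ 202. Minimum total cost: 187.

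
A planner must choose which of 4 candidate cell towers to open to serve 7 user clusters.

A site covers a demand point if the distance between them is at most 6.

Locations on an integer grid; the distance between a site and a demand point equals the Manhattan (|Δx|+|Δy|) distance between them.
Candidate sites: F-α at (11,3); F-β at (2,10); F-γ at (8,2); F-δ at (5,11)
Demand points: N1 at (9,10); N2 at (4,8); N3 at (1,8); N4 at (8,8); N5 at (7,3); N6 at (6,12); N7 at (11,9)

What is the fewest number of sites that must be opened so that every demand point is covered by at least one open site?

3

Coverage sets (demand points within 6 of each site):
  F-α: {N5, N7}
  F-β: {N2, N3, N6}
  F-γ: {N4, N5}
  F-δ: {N1, N2, N4, N6}
No 2 sites suffice: every size-2 union leaves at least one demand point uncovered.
But {F-α, F-β, F-δ} covers everything, so the minimum is 3.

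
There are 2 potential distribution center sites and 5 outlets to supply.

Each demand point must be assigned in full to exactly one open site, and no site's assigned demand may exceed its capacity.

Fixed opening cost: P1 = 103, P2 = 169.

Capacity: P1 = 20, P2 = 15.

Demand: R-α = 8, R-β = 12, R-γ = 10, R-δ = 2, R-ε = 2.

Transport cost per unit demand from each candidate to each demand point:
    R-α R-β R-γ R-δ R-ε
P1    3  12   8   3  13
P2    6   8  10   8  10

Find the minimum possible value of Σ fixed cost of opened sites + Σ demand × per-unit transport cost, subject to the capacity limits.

498

Open {P1, P2}; cheapest assignment that respects the capacities:
  P1 (cap 20, load 20): R-α, R-γ, R-δ — cost 8×3 + 10×8 + 2×3 = 110
  P2 (cap 15, load 14): R-β, R-ε — cost 12×8 + 2×10 = 116
  Shipping 226, fixed 272 → total 498.
  Any other capacity-feasible assignment to {P1, P2} ships for at least 226.
Total demand is 34 and no other set of sites has combined capacity ≥ 34, so {P1, P2} is the only feasible choice of open sites. Minimum: 498.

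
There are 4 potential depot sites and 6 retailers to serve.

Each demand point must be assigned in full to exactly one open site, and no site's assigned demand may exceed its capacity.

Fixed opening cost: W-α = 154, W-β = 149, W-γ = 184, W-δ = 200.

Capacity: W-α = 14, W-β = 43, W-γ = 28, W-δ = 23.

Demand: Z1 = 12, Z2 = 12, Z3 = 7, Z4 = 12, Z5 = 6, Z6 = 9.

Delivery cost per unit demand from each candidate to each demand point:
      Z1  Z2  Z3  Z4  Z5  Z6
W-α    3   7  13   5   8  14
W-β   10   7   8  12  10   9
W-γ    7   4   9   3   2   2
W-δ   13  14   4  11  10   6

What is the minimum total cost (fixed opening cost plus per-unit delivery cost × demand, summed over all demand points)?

Open {W-β, W-γ}; cheapest assignment that respects the capacities:
  W-β (cap 43, load 31): Z1, Z2, Z3 — cost 12×10 + 12×7 + 7×8 = 260
  W-γ (cap 28, load 27): Z4, Z5, Z6 — cost 12×3 + 6×2 + 9×2 = 66
  Shipping 326, fixed 333 → total 659.
  Any other capacity-feasible assignment to {W-β, W-γ} ships for at least 326.
Compare {W-α, W-β, W-γ}: its best feasible assignment gives total 729.
Compare {W-α, W-γ, W-δ}: its best feasible assignment gives total 800.
Every other set of open sites that can feasibly serve all demand totals ≥ 729 even under its best assignment. Minimum: 659.

659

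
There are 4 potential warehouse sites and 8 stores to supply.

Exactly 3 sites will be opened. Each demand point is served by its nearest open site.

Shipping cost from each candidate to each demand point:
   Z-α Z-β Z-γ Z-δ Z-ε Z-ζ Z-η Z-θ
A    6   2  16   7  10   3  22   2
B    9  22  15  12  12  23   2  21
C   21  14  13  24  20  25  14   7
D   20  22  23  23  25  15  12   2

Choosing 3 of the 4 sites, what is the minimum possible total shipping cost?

Open {A, B, C}.
  Z-α→A 6, Z-β→A 2, Z-γ→C 13, Z-δ→A 7, Z-ε→A 10, Z-ζ→A 3, Z-η→B 2, Z-θ→A 2  ⇒ total 45.
Compare {A, B, D}: total 47.
Compare {A, C, D}: total 55.
No size-3 selection does better; minimum is 45.

45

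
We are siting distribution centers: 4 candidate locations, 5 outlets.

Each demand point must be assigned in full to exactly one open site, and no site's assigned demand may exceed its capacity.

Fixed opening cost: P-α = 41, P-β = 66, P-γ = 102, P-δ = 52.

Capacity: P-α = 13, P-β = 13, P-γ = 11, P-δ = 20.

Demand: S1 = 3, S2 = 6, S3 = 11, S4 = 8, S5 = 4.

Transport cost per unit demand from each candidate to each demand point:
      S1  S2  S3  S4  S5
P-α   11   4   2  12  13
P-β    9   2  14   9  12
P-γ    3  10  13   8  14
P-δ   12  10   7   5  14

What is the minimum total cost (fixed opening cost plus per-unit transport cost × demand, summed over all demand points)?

308

Open {P-α, P-β, P-δ}; cheapest assignment that respects the capacities:
  P-α (cap 13, load 11): S3 — cost 11×2 = 22
  P-β (cap 13, load 13): S1, S2, S5 — cost 3×9 + 6×2 + 4×12 = 87
  P-δ (cap 20, load 8): S4 — cost 8×5 = 40
  Shipping 149, fixed 159 → total 308.
  Any other capacity-feasible assignment to {P-α, P-β, P-δ} ships for at least 149.
Compare {P-α, P-δ}: its best feasible assignment gives total 319.
Compare {P-β, P-δ}: its best feasible assignment gives total 322.
Every other set of open sites that can feasibly serve all demand totals ≥ 319 even under its best assignment. Minimum: 308.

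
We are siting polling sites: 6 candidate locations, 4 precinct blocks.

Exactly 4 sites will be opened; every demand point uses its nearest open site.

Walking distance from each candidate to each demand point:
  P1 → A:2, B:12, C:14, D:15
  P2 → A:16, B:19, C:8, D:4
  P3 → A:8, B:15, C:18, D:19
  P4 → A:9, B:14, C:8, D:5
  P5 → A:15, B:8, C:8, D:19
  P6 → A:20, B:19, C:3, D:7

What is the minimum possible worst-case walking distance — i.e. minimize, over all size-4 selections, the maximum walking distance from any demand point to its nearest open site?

8

Open {P1, P2, P3, P5}.
  Farthest demand point is B at walking distance 8 (to P5); all others are ≤ 8.
With {P1, P2, P4, P5} the worst case is 8.
With {P1, P2, P5, P6} the worst case is 8.
No size-4 selection achieves below 8.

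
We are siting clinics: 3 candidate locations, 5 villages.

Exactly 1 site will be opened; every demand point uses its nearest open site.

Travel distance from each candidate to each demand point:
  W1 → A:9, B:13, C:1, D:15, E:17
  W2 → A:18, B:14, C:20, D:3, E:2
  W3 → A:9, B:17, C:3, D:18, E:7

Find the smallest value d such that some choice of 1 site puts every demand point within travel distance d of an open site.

17

Open {W1}.
  Farthest demand point is E at travel distance 17 (to W1); all others are ≤ 17.
With {W3} the worst case is 18.
With {W2} the worst case is 20.
No size-1 selection achieves below 17.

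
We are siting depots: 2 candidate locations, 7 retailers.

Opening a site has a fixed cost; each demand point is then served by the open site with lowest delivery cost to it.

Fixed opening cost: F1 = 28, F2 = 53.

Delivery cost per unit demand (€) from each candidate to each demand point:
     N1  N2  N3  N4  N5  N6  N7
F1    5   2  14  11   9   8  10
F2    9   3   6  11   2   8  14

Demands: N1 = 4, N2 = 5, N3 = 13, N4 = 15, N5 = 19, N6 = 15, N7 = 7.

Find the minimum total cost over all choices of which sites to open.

Open {F1, F2}: assign each demand point to its cheapest open site.
  N1→F1 4×5=20, N2→F1 5×2=10, N3→F2 13×6=78, N4→F1 15×11=165, N5→F2 19×2=38, N6→F1 15×8=120, N7→F1 7×10=70
  delivery cost 501, fixed 81 → total 582.
Compare {F2}: delivery cost 550 + fixed 53 = 603.
Compare {F1}: delivery cost 738 + fixed 28 = 766.

582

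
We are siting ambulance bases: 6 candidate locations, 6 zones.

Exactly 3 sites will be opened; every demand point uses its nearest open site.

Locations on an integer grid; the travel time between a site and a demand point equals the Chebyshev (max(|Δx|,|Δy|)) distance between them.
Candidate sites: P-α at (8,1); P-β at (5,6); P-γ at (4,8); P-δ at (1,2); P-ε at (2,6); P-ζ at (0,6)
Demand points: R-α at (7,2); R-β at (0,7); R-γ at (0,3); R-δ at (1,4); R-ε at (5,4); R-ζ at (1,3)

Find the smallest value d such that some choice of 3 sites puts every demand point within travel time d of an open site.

Open {P-α, P-β, P-ε}.
  Farthest demand point is R-γ at travel time 3 (to P-ε); all others are ≤ 3.
With {P-α, P-β, P-ζ} the worst case is 3.
With {P-α, P-γ, P-ε} the worst case is 3.
No size-3 selection achieves below 3.

3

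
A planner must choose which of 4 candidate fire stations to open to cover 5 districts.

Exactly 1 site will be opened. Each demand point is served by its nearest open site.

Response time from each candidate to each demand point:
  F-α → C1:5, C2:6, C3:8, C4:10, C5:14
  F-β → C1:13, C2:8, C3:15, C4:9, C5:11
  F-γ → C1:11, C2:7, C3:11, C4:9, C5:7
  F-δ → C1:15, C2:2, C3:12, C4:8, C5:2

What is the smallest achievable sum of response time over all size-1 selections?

39

Open {F-δ}.
  C1→F-δ 15, C2→F-δ 2, C3→F-δ 12, C4→F-δ 8, C5→F-δ 2  ⇒ total 39.
Compare {F-α}: total 43.
Compare {F-γ}: total 45.
No size-1 selection does better; minimum is 39.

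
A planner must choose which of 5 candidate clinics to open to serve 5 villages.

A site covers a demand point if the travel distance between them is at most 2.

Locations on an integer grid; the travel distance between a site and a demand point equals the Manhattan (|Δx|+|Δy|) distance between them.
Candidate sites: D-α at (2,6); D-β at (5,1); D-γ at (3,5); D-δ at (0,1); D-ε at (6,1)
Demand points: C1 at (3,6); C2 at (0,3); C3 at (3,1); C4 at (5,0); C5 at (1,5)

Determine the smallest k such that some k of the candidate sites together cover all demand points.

Coverage sets (demand points within 2 of each site):
  D-α: {C1, C5}
  D-β: {C3, C4}
  D-γ: {C1, C5}
  D-δ: {C2}
  D-ε: {C4}
No 2 sites suffice: every size-2 union leaves at least one demand point uncovered.
But {D-α, D-β, D-δ} covers everything, so the minimum is 3.

3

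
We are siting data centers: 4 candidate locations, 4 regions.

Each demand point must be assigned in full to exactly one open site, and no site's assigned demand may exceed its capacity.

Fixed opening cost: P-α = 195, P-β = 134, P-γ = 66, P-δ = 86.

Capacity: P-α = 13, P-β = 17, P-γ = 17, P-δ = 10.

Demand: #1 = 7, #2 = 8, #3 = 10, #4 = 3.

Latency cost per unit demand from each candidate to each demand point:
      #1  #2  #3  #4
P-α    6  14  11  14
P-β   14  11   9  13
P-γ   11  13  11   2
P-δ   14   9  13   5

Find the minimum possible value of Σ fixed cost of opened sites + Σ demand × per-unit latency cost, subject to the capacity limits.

Open {P-β, P-γ}; cheapest assignment that respects the capacities:
  P-β (cap 17, load 17): #1, #3 — cost 7×14 + 10×9 = 188
  P-γ (cap 17, load 11): #2, #4 — cost 8×13 + 3×2 = 110
  Shipping 298, fixed 200 → total 498.
  Any other capacity-feasible assignment to {P-β, P-γ} ships for at least 298.
Compare {P-β, P-γ, P-δ}: its best feasible assignment gives total 531.
Compare {P-α, P-γ, P-δ}: its best feasible assignment gives total 577.
Every other set of open sites that can feasibly serve all demand totals ≥ 531 even under its best assignment. Minimum: 498.

498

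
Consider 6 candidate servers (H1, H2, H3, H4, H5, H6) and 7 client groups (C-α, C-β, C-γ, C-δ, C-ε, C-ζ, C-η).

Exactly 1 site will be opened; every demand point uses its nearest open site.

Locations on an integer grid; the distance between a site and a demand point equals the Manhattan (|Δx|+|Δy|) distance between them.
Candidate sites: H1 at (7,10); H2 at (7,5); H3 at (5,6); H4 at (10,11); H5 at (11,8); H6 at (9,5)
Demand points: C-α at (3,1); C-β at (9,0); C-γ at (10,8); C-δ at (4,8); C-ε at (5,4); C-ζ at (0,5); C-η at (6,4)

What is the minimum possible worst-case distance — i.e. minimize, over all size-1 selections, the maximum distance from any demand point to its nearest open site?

Open {H2}.
  Farthest demand point is C-α at distance 8 (to H2); all others are ≤ 8.
With {H3} the worst case is 10.
With {H6} the worst case is 10.
No size-1 selection achieves below 8.

8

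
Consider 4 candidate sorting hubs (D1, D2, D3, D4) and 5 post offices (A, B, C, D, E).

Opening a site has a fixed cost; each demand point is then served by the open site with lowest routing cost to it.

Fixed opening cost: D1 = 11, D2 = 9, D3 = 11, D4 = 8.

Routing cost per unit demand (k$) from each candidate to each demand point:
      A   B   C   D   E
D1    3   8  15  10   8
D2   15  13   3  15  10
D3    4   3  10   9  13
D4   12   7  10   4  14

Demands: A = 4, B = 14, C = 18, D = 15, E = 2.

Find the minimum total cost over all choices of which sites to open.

Open {D2, D3, D4}: assign each demand point to its cheapest open site.
  A→D3 4×4=16, B→D3 14×3=42, C→D2 18×3=54, D→D4 15×4=60, E→D2 2×10=20
  routing cost 192, fixed 28 → total 220.
Compare {D1, D2, D3, D4}: routing cost 184 + fixed 39 = 223.
Compare {D1, D2, D4}: routing cost 240 + fixed 28 = 268.
Compare {D2, D3}: routing cost 267 + fixed 20 = 287.
All other subsets cost ≥ 223. Minimum total cost: 220.

220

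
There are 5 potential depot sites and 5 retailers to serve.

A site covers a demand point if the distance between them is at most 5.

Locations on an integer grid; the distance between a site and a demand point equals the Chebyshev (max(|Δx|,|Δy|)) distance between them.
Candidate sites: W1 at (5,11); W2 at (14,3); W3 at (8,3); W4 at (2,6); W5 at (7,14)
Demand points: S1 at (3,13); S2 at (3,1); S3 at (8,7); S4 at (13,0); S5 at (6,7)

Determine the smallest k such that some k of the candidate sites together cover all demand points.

2

Coverage sets (demand points within 5 of each site):
  W1: {S1, S3, S5}
  W2: {S4}
  W3: {S2, S3, S4, S5}
  W4: {S2, S5}
  W5: {S1}
No single site covers all 5 demand points.
But {W1, W3} covers everything, so the minimum is 2.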